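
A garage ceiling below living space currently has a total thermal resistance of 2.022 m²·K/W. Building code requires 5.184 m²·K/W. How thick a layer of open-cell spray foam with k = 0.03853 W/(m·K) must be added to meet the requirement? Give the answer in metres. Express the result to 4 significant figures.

0.1218 m

ΔR = 5.184 − 2.022 = 3.162 m²·K/W
L = ΔR × k = 3.162 × 0.03853 = 0.12183 m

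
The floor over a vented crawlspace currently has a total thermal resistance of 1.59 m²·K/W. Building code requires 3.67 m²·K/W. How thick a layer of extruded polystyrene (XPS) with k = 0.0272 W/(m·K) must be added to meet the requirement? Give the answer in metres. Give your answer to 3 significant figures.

ΔR = 3.67 − 1.59 = 2.08 m²·K/W
L = ΔR × k = 2.08 × 0.0272 = 0.05658 m

0.0566 m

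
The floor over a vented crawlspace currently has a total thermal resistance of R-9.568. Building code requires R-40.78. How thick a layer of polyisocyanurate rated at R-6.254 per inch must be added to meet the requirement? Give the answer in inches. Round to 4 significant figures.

ΔR = 40.78 − 9.568 = 31.212 ft²·°F·h/BTU
L = ΔR / (R/in) = 31.212/6.254 = 4.9907 in

4.991 in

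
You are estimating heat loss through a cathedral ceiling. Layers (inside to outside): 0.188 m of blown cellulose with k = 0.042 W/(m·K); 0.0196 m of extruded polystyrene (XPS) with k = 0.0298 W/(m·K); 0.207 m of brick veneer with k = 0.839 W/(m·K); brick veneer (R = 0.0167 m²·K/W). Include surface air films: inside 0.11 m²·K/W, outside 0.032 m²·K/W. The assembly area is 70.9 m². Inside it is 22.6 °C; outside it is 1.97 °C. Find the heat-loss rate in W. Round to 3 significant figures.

264 W

0.188/0.042 = 4.476
0.0196/0.0298 = 0.6577
0.207/0.839 = 0.2467
R_total = 0.11 + 4.476 + 0.6577 + 0.2467 + 0.0167 + 0.032 = 5.539 m²·K/W
Q = A·ΔT/R = 70.9 × (22.6 − 1.97) / 5.539 = 264.1 W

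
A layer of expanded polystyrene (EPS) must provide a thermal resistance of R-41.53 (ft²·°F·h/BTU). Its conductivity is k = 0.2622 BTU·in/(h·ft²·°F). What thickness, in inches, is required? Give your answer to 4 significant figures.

L = R × k = 41.53 × 0.2622 = 10.889 in

10.89 in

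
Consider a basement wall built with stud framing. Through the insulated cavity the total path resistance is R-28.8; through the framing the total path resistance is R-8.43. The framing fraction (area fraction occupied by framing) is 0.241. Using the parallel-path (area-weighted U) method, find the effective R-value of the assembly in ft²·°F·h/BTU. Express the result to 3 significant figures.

18.2 ft²·°F·h/BTU

U_eff = 0.759/28.8 + 0.241/8.43 = 0.02635 + 0.02859 = 0.05494
R_eff = 1/U_eff = 18.2 ft²·°F·h/BTU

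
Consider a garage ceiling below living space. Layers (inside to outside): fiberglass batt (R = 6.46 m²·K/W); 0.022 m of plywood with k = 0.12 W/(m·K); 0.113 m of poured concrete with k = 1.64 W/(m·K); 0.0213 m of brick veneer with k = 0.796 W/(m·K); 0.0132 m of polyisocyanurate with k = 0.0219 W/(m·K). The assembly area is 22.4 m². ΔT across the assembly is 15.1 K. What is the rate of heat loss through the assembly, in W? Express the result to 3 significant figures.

0.022/0.12 = 0.1833
0.113/1.64 = 0.0689
0.0213/0.796 = 0.02676
0.0132/0.0219 = 0.6027
R_total = 6.46 + 0.1833 + 0.0689 + 0.02676 + 0.6027 = 7.342 m²·K/W
Q = A·ΔT/R = 22.4 × 15.1 / 7.342 = 46.07 W

46.1 W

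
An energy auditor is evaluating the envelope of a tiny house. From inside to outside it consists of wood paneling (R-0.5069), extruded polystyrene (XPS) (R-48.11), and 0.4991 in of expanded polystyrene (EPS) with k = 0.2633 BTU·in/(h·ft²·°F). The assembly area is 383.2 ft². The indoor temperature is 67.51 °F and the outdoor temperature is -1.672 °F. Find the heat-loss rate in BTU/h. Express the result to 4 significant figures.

524.8 BTU/h

0.4991/0.2633 = 1.8956
R_total = 0.5069 + 48.11 + 1.8956 = 50.512 ft²·°F·h/BTU
Q = A·ΔT/R = 383.2 × (67.51 − (-1.672)) / 50.512 = 524.83 BTU/h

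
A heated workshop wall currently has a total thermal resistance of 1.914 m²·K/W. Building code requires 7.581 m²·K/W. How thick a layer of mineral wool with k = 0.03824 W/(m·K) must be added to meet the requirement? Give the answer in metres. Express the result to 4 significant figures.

ΔR = 7.581 − 1.914 = 5.667 m²·K/W
L = ΔR × k = 5.667 × 0.03824 = 0.21671 m

0.2167 m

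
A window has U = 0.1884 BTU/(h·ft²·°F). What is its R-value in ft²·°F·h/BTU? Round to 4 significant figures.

R = 1/U = 1/0.1884 = 5.3079

5.308 ft²·°F·h/BTU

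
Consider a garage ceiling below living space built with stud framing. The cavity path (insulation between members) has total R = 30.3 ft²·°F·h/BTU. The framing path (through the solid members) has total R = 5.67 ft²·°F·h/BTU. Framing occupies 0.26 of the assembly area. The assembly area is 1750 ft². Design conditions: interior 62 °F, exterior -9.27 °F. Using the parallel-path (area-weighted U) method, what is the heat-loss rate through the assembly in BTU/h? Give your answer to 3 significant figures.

8770 BTU/h

U_eff = 0.74/30.3 + 0.26/5.67 = 0.02442 + 0.04586 = 0.07028
R_eff = 1/U_eff = 14.23 ft²·°F·h/BTU
Q = 1750 × (62 − (-9.27)) / 14.23 = 8765 BTU/h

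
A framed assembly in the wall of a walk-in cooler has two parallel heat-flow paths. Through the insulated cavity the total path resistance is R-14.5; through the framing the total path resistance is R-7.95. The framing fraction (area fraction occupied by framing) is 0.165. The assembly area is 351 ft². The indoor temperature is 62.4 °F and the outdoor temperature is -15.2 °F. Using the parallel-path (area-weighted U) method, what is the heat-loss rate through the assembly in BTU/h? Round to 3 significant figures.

U_eff = 0.835/14.5 + 0.165/7.95 = 0.05759 + 0.02075 = 0.07834
R_eff = 1/U_eff = 12.76 ft²·°F·h/BTU
Q = 351 × (62.4 − (-15.2)) / 12.76 = 2134 BTU/h

2130 BTU/h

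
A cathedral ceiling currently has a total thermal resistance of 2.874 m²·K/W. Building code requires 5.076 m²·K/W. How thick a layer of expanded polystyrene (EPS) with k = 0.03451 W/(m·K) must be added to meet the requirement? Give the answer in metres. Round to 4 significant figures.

ΔR = 5.076 − 2.874 = 2.202 m²·K/W
L = ΔR × k = 2.202 × 0.03451 = 0.075991 m

0.07599 m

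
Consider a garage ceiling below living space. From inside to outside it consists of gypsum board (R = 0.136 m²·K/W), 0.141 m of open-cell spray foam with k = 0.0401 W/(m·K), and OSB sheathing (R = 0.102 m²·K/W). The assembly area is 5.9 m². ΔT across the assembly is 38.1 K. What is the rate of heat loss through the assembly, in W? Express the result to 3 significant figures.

59.9 W

0.141/0.0401 = 3.516
R_total = 0.136 + 3.516 + 0.102 = 3.754 m²·K/W
Q = A·ΔT/R = 5.9 × 38.1 / 3.754 = 59.88 W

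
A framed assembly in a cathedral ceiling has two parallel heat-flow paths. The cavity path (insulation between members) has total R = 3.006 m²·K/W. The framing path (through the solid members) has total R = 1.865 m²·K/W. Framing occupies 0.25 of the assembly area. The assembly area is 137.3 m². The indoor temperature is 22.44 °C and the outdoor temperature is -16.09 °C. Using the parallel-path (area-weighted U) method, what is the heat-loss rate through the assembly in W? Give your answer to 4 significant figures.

U_eff = 0.75/3.006 + 0.25/1.865 = 0.2495 + 0.13405 = 0.38355
R_eff = 1/U_eff = 2.6072 m²·K/W
Q = 137.3 × (22.44 − (-16.09)) / 2.6072 = 2029 W

2029 W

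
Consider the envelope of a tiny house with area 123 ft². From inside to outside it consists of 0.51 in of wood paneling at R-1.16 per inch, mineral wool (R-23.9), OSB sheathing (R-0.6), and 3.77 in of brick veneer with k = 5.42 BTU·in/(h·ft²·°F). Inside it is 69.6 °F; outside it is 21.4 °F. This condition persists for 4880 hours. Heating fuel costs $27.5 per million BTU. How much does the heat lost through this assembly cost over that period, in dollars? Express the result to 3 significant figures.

30.9 dollars

0.51 × 1.16 = 0.5916
3.77/5.42 = 0.6956
R_total = 0.5916 + 23.9 + 0.6 + 0.6956 = 25.79 ft²·°F·h/BTU
Q = 123 × (69.6 − 21.4) / 25.79 = 229.9 BTU/h
E = 229.9 × 4880 = 1122000 BTU
Cost = 1122000/10⁶ × 27.5 = $30.85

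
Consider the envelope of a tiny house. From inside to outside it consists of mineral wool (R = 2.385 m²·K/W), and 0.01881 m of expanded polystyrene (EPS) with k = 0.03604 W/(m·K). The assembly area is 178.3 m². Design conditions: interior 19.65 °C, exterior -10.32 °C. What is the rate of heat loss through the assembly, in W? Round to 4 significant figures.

1838 W

0.01881/0.03604 = 0.52192
R_total = 2.385 + 0.52192 = 2.9069 m²·K/W
Q = A·ΔT/R = 178.3 × (19.65 − (-10.32)) / 2.9069 = 1838.3 W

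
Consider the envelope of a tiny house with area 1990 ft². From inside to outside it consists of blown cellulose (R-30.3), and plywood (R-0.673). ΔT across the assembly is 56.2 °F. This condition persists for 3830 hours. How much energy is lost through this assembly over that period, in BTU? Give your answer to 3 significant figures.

R_total = 30.3 + 0.673 = 30.97 ft²·°F·h/BTU
Q = 1990 × 56.2 / 30.97 = 3611 BTU/h
E = 3611 × 3830 = 13830000 BTU

13800000 BTU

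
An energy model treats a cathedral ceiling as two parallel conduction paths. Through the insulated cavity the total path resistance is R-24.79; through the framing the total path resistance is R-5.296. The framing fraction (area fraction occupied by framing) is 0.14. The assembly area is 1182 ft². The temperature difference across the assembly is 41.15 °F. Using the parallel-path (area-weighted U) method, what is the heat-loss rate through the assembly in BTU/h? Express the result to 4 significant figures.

2973 BTU/h

U_eff = 0.86/24.79 + 0.14/5.296 = 0.034691 + 0.026435 = 0.061126
R_eff = 1/U_eff = 16.36 ft²·°F·h/BTU
Q = 1182 × 41.15 / 16.36 = 2973.1 BTU/h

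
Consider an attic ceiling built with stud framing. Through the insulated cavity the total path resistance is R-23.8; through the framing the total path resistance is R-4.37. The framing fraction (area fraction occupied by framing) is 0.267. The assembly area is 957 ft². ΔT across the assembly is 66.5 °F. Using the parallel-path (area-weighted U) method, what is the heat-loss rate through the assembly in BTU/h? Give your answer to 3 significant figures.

5850 BTU/h

U_eff = 0.733/23.8 + 0.267/4.37 = 0.0308 + 0.0611 = 0.0919
R_eff = 1/U_eff = 10.88 ft²·°F·h/BTU
Q = 957 × 66.5 / 10.88 = 5848 BTU/h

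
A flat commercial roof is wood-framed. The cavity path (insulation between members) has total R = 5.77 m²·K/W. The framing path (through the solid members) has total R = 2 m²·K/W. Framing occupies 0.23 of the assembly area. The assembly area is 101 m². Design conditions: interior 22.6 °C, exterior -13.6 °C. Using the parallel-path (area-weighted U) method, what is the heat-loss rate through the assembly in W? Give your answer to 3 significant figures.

908 W

U_eff = 0.77/5.77 + 0.23/2 = 0.1334 + 0.115 = 0.2484
R_eff = 1/U_eff = 4.025 m²·K/W
Q = 101 × (22.6 − (-13.6)) / 4.025 = 908.4 W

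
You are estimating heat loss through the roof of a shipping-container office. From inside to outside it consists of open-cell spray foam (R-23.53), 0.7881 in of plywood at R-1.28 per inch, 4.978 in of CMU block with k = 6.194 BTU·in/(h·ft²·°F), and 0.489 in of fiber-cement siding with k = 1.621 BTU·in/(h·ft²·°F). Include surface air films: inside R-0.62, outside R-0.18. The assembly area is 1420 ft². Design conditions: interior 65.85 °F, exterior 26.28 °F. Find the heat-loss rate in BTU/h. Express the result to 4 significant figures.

2125 BTU/h

0.7881 × 1.28 = 1.0088
4.978/6.194 = 0.80368
0.489/1.621 = 0.30167
R_total = 0.62 + 23.53 + 1.0088 + 0.80368 + 0.30167 + 0.18 = 26.444 ft²·°F·h/BTU
Q = A·ΔT/R = 1420 × (65.85 − 26.28) / 26.444 = 2124.8 BTU/h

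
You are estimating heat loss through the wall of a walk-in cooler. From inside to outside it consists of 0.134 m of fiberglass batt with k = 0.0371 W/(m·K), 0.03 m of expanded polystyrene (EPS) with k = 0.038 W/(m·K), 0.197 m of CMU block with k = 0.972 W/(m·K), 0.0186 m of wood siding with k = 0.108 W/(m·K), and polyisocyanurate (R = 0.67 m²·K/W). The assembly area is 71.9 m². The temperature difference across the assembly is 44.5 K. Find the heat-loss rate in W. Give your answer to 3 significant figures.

0.134/0.0371 = 3.612
0.03/0.038 = 0.7895
0.197/0.972 = 0.2027
0.0186/0.108 = 0.1722
R_total = 3.612 + 0.7895 + 0.2027 + 0.1722 + 0.67 = 5.446 m²·K/W
Q = A·ΔT/R = 71.9 × 44.5 / 5.446 = 587.5 W

587 W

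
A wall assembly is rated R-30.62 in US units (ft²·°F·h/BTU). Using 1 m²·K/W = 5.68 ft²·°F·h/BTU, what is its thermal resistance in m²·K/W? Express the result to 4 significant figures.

R_SI = 30.62/5.68 = 5.3908

5.391 m²·K/W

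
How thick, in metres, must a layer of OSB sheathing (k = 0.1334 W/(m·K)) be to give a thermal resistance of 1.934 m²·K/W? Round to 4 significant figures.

0.2580 m

L = R·k = 1.934 × 0.1334 = 0.258 m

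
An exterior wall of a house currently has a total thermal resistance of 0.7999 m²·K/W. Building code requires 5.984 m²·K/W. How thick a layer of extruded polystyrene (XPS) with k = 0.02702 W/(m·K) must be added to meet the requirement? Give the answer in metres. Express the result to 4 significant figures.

0.1401 m

ΔR = 5.984 − 0.7999 = 5.1841 m²·K/W
L = ΔR × k = 5.1841 × 0.02702 = 0.14007 m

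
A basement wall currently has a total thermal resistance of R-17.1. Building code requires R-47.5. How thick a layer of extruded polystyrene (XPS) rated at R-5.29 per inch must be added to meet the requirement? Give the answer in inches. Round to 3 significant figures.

ΔR = 47.5 − 17.1 = 30.4 ft²·°F·h/BTU
L = ΔR / (R/in) = 30.4/5.29 = 5.747 in

5.75 in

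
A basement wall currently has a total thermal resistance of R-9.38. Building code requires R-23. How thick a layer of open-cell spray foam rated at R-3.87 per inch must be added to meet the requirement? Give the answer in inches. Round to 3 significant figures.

ΔR = 23 − 9.38 = 13.62 ft²·°F·h/BTU
L = ΔR / (R/in) = 13.62/3.87 = 3.519 in

3.52 in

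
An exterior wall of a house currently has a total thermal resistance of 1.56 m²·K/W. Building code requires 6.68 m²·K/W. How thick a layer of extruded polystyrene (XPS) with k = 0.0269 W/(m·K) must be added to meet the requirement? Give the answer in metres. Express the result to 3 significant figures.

ΔR = 6.68 − 1.56 = 5.12 m²·K/W
L = ΔR × k = 5.12 × 0.0269 = 0.1377 m

0.138 m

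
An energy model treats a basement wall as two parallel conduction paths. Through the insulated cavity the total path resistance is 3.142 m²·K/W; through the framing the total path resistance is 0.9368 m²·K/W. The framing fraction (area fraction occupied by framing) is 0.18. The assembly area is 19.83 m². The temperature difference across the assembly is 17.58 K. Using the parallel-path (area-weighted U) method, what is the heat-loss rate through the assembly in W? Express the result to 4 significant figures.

U_eff = 0.82/3.142 + 0.18/0.9368 = 0.26098 + 0.19214 = 0.45312
R_eff = 1/U_eff = 2.2069 m²·K/W
Q = 19.83 × 17.58 / 2.2069 = 157.96 W

158.0 W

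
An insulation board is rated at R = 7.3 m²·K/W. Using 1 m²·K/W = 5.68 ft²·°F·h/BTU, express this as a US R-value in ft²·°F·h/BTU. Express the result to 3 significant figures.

R_US = 7.3 × 5.68 = 41.46

41.5 ft²·°F·h/BTU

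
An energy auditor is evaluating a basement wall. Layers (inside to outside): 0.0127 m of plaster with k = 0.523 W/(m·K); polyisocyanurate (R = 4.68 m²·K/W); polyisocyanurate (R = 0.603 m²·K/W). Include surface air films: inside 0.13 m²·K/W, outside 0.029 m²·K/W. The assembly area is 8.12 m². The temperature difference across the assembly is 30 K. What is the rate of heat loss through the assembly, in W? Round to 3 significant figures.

44.6 W

0.0127/0.523 = 0.02428
R_total = 0.13 + 0.02428 + 4.68 + 0.603 + 0.029 = 5.466 m²·K/W
Q = A·ΔT/R = 8.12 × 30 / 5.466 = 44.56 W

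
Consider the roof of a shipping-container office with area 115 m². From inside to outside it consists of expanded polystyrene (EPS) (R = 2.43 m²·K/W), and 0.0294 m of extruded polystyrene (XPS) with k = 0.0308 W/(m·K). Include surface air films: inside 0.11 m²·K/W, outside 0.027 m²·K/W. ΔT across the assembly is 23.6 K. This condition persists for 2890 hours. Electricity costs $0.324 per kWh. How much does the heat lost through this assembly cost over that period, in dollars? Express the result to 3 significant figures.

722 dollars

0.0294/0.0308 = 0.9545
R_total = 0.11 + 2.43 + 0.9545 + 0.027 = 3.522 m²·K/W
Q = 115 × 23.6 / 3.522 = 770.7 W
E = 770.7 W × 2890 h / 1000 = 2227 kWh
Cost = 2227 × 0.324 = $721.6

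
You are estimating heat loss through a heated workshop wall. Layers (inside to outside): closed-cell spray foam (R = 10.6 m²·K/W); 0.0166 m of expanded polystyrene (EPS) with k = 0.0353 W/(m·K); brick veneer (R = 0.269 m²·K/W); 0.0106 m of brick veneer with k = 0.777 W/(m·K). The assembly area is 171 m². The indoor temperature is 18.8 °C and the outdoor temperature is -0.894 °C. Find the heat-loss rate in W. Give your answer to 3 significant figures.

297 W

0.0166/0.0353 = 0.4703
0.0106/0.777 = 0.01364
R_total = 10.6 + 0.4703 + 0.269 + 0.01364 = 11.35 m²·K/W
Q = A·ΔT/R = 171 × (18.8 − (-0.894)) / 11.35 = 296.6 W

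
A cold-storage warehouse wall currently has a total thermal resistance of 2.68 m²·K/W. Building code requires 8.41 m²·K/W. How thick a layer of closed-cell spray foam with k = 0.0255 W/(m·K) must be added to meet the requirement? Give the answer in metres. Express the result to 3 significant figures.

ΔR = 8.41 − 2.68 = 5.73 m²·K/W
L = ΔR × k = 5.73 × 0.0255 = 0.1461 m

0.146 m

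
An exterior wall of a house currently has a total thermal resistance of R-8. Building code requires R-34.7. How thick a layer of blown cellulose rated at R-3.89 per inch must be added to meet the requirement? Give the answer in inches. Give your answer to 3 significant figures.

6.86 in

ΔR = 34.7 − 8 = 26.7 ft²·°F·h/BTU
L = ΔR / (R/in) = 26.7/3.89 = 6.864 in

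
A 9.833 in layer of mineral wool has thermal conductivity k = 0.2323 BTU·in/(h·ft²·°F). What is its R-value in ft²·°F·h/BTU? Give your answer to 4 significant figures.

R = L/k = 9.833/0.2323 = 42.329 ft²·°F·h/BTU

42.33 ft²·°F·h/BTU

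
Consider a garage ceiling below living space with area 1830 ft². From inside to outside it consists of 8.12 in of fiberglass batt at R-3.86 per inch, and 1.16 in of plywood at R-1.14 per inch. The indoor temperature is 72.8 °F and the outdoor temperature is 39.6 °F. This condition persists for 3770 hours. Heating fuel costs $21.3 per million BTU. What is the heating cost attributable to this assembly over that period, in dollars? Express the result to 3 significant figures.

149 dollars

8.12 × 3.86 = 31.34
1.16 × 1.14 = 1.322
R_total = 31.34 + 1.322 = 32.67 ft²·°F·h/BTU
Q = 1830 × (72.8 − 39.6) / 32.67 = 1860 BTU/h
E = 1860 × 3770 = 7012000 BTU
Cost = 7012000/10⁶ × 21.3 = $149.4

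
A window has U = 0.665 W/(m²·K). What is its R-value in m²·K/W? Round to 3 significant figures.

1.50 m²·K/W

R = 1/U = 1/0.665 = 1.504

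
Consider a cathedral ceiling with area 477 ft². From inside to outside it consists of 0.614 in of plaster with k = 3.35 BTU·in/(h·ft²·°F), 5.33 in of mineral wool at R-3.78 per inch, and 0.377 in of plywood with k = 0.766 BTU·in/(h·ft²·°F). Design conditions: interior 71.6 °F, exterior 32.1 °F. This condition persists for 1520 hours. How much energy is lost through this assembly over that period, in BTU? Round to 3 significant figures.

1380000 BTU

0.614/3.35 = 0.1833
5.33 × 3.78 = 20.15
0.377/0.766 = 0.4922
R_total = 0.1833 + 20.15 + 0.4922 = 20.82 ft²·°F·h/BTU
Q = 477 × (71.6 − 32.1) / 20.82 = 904.8 BTU/h
E = 904.8 × 1520 = 1375000 BTU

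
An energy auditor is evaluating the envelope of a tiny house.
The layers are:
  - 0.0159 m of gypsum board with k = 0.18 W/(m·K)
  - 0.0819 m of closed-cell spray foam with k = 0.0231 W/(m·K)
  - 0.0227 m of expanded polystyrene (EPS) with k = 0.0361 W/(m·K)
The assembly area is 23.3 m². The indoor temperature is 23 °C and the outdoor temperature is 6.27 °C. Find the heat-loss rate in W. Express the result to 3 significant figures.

0.0159/0.18 = 0.08833
0.0819/0.0231 = 3.545
0.0227/0.0361 = 0.6288
R_total = 0.08833 + 3.545 + 0.6288 = 4.263 m²·K/W
Q = A·ΔT/R = 23.3 × (23 − 6.27) / 4.263 = 91.45 W

91.4 W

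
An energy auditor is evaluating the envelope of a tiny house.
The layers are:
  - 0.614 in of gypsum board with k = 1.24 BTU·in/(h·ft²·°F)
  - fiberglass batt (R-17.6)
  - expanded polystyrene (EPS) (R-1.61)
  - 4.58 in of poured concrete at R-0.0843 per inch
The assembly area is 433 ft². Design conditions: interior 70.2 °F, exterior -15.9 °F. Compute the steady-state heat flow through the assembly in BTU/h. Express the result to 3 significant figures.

0.614/1.24 = 0.4952
4.58 × 0.0843 = 0.3861
R_total = 0.4952 + 17.6 + 1.61 + 0.3861 = 20.09 ft²·°F·h/BTU
Q = A·ΔT/R = 433 × (70.2 − (-15.9)) / 20.09 = 1856 BTU/h

1860 BTU/h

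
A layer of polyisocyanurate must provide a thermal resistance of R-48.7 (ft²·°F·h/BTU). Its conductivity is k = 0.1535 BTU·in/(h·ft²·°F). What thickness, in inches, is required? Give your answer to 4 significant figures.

L = R × k = 48.7 × 0.1535 = 7.4755 in

7.475 in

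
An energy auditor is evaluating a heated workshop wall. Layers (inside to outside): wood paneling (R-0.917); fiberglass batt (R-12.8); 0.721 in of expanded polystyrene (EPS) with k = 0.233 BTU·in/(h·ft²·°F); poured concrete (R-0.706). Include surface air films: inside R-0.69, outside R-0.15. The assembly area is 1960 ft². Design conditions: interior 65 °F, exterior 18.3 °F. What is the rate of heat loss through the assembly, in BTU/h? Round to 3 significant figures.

0.721/0.233 = 3.094
R_total = 0.69 + 0.917 + 12.8 + 3.094 + 0.706 + 0.15 = 18.36 ft²·°F·h/BTU
Q = A·ΔT/R = 1960 × (65 − 18.3) / 18.36 = 4986 BTU/h

4990 BTU/h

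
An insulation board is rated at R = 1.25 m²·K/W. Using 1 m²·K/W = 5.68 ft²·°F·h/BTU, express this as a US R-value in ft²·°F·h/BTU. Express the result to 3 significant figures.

R_US = 1.25 × 5.68 = 7.1

7.10 ft²·°F·h/BTU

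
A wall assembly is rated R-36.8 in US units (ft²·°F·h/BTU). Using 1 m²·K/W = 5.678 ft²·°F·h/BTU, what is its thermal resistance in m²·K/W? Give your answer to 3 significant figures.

6.48 m²·K/W

R_SI = 36.8/5.678 = 6.481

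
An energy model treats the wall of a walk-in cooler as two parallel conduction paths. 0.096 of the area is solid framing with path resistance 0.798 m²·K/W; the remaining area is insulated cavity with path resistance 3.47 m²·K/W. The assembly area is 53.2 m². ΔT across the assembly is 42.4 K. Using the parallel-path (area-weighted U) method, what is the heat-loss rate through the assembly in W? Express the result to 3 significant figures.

859 W

U_eff = 0.904/3.47 + 0.096/0.798 = 0.2605 + 0.1203 = 0.3808
R_eff = 1/U_eff = 2.626 m²·K/W
Q = 53.2 × 42.4 / 2.626 = 859 W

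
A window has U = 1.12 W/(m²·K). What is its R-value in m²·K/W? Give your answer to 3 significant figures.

R = 1/U = 1/1.12 = 0.8929

0.893 m²·K/W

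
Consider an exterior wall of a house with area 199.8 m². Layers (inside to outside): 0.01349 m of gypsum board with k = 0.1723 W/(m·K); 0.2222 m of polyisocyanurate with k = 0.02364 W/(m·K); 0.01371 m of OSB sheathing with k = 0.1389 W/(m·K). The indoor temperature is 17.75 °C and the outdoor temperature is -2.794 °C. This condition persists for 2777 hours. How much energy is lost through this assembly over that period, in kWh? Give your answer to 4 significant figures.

0.01349/0.1723 = 0.078294
0.2222/0.02364 = 9.3993
0.01371/0.1389 = 0.098704
R_total = 0.078294 + 9.3993 + 0.098704 = 9.5763 m²·K/W
Q = 199.8 × (17.75 − (-2.794)) / 9.5763 = 428.63 W
E = 428.63 W × 2777 h / 1000 = 1190.3 kWh

1190 kWh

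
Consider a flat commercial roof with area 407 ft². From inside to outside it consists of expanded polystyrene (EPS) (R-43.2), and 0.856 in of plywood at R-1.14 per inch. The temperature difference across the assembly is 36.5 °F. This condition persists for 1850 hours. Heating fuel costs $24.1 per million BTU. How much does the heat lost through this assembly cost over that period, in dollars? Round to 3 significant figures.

15.0 dollars

0.856 × 1.14 = 0.9758
R_total = 43.2 + 0.9758 = 44.18 ft²·°F·h/BTU
Q = 407 × 36.5 / 44.18 = 336.3 BTU/h
E = 336.3 × 1850 = 622100 BTU
Cost = 622100/10⁶ × 24.1 = $14.99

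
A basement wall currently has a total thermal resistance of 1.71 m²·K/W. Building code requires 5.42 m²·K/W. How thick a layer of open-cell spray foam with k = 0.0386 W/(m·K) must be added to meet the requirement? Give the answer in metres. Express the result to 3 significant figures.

ΔR = 5.42 − 1.71 = 3.71 m²·K/W
L = ΔR × k = 3.71 × 0.0386 = 0.1432 m

0.143 m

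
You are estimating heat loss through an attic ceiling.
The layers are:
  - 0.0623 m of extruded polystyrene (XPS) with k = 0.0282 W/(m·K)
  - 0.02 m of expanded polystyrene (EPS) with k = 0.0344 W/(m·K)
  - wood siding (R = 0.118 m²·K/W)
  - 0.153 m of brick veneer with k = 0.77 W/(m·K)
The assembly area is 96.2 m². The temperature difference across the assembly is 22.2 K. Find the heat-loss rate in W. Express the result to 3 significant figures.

687 W

0.0623/0.0282 = 2.209
0.02/0.0344 = 0.5814
0.153/0.77 = 0.1987
R_total = 2.209 + 0.5814 + 0.118 + 0.1987 = 3.107 m²·K/W
Q = A·ΔT/R = 96.2 × 22.2 / 3.107 = 687.3 W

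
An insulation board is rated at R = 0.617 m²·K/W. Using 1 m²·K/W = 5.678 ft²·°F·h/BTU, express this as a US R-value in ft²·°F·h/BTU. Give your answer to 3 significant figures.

R_US = 0.617 × 5.678 = 3.503

3.50 ft²·°F·h/BTU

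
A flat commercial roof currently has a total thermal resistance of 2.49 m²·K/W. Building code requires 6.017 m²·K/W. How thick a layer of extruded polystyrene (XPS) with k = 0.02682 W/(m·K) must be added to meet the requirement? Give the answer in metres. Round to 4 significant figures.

0.09459 m

ΔR = 6.017 − 2.49 = 3.527 m²·K/W
L = ΔR × k = 3.527 × 0.02682 = 0.094594 m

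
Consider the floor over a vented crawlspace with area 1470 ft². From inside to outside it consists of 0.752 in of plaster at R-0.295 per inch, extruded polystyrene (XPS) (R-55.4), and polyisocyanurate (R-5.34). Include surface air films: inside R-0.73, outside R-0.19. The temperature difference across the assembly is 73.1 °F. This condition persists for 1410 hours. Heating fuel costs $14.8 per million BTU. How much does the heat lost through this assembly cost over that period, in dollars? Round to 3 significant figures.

0.752 × 0.295 = 0.2218
R_total = 0.73 + 0.2218 + 55.4 + 5.34 + 0.19 = 61.88 ft²·°F·h/BTU
Q = 1470 × 73.1 / 61.88 = 1736 BTU/h
E = 1736 × 1410 = 2448000 BTU
Cost = 2448000/10⁶ × 14.8 = $36.24

36.2 dollars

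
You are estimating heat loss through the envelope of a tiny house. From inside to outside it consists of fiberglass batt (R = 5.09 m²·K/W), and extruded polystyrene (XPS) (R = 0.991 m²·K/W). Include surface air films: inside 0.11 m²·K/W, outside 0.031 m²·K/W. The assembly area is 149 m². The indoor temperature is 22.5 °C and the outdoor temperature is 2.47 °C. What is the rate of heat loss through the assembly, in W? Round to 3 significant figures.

480 W

R_total = 0.11 + 5.09 + 0.991 + 0.031 = 6.222 m²·K/W
Q = A·ΔT/R = 149 × (22.5 − 2.47) / 6.222 = 479.7 W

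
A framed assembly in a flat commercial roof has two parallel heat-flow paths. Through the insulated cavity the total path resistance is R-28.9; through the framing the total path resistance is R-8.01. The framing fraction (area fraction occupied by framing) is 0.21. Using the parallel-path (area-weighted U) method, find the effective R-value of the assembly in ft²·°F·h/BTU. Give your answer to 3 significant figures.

18.7 ft²·°F·h/BTU

U_eff = 0.79/28.9 + 0.21/8.01 = 0.02734 + 0.02622 = 0.05355
R_eff = 1/U_eff = 18.67 ft²·°F·h/BTU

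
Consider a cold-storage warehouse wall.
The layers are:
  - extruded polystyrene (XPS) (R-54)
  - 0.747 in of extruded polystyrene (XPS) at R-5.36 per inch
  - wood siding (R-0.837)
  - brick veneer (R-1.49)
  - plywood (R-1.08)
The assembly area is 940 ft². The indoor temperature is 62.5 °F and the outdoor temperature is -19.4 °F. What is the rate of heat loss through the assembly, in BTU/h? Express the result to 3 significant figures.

1250 BTU/h

0.747 × 5.36 = 4.004
R_total = 54 + 4.004 + 0.837 + 1.49 + 1.08 = 61.41 ft²·°F·h/BTU
Q = A·ΔT/R = 940 × (62.5 − (-19.4)) / 61.41 = 1254 BTU/h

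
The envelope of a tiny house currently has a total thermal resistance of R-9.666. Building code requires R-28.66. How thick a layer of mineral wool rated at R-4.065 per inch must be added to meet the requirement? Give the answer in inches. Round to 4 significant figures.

4.673 in

ΔR = 28.66 − 9.666 = 18.994 ft²·°F·h/BTU
L = ΔR / (R/in) = 18.994/4.065 = 4.6726 in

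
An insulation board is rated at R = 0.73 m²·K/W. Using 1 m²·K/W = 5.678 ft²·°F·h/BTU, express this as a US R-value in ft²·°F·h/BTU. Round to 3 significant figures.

4.14 ft²·°F·h/BTU

R_US = 0.73 × 5.678 = 4.145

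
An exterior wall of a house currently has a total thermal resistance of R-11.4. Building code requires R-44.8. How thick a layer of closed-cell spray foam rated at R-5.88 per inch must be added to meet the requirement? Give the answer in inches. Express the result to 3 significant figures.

5.68 in

ΔR = 44.8 − 11.4 = 33.4 ft²·°F·h/BTU
L = ΔR / (R/in) = 33.4/5.88 = 5.68 in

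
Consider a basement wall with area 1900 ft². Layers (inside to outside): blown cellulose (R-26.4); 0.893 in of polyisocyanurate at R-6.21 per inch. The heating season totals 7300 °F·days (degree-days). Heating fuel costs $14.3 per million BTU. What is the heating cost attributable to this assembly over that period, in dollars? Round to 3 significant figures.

149 dollars

0.893 × 6.21 = 5.546
R_total = 26.4 + 5.546 = 31.95 ft²·°F·h/BTU
E = A × HDD × 24 / R = 1900 × 7300 × 24 / 31.95 = 10420000 BTU
Cost = 10420000/10⁶ × 14.3 = $149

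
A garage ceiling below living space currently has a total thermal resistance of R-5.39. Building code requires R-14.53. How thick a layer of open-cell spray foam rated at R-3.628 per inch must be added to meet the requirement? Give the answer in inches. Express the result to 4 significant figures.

2.519 in

ΔR = 14.53 − 5.39 = 9.14 ft²·°F·h/BTU
L = ΔR / (R/in) = 9.14/3.628 = 2.5193 in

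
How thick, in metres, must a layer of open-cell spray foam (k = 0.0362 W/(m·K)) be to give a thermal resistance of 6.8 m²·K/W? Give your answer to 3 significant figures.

L = R·k = 6.8 × 0.0362 = 0.2462 m

0.246 m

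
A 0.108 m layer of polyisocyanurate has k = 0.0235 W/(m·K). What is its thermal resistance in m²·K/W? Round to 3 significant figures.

4.60 m²·K/W

R = L/k = 0.108/0.0235 = 4.596 m²·K/W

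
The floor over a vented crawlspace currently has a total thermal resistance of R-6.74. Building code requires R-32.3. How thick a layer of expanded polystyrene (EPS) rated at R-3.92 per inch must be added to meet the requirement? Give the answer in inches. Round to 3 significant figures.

ΔR = 32.3 − 6.74 = 25.56 ft²·°F·h/BTU
L = ΔR / (R/in) = 25.56/3.92 = 6.52 in

6.52 in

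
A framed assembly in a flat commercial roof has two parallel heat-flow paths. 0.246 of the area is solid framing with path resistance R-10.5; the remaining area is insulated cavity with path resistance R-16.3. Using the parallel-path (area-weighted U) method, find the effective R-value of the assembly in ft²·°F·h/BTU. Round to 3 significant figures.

U_eff = 0.754/16.3 + 0.246/10.5 = 0.04626 + 0.02343 = 0.06969
R_eff = 1/U_eff = 14.35 ft²·°F·h/BTU

14.4 ft²·°F·h/BTU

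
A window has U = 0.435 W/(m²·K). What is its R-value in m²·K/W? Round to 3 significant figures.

R = 1/U = 1/0.435 = 2.299

2.30 m²·K/W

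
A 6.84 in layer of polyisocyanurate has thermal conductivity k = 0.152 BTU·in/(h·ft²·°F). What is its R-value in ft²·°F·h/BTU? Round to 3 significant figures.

45.0 ft²·°F·h/BTU

R = L/k = 6.84/0.152 = 45 ft²·°F·h/BTU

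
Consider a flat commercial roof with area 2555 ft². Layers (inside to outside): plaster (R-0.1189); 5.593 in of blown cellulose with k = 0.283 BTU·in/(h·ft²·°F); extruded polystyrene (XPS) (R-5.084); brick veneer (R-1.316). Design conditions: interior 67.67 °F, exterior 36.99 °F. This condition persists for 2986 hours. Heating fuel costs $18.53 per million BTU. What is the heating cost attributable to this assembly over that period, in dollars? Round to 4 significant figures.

165.0 dollars

5.593/0.283 = 19.763
R_total = 0.1189 + 19.763 + 5.084 + 1.316 = 26.282 ft²·°F·h/BTU
Q = 2555 × (67.67 − 36.99) / 26.282 = 2982.5 BTU/h
E = 2982.5 × 2986 = 8905800 BTU
Cost = 8905800/10⁶ × 18.53 = $165.03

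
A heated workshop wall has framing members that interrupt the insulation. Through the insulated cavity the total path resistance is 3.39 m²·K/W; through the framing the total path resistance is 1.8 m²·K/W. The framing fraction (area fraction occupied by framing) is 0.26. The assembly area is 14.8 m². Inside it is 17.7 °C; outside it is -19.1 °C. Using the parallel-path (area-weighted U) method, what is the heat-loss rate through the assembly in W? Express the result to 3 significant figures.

198 W

U_eff = 0.74/3.39 + 0.26/1.8 = 0.2183 + 0.1444 = 0.3627
R_eff = 1/U_eff = 2.757 m²·K/W
Q = 14.8 × (17.7 − (-19.1)) / 2.757 = 197.6 W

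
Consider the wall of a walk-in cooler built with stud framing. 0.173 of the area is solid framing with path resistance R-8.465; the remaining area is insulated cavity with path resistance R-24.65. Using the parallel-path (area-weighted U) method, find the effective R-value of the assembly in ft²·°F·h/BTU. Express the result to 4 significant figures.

18.52 ft²·°F·h/BTU

U_eff = 0.827/24.65 + 0.173/8.465 = 0.03355 + 0.020437 = 0.053987
R_eff = 1/U_eff = 18.523 ft²·°F·h/BTU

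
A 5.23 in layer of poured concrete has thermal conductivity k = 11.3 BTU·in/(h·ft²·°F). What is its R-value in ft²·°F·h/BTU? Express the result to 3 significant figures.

R = L/k = 5.23/11.3 = 0.4628 ft²·°F·h/BTU

0.463 ft²·°F·h/BTU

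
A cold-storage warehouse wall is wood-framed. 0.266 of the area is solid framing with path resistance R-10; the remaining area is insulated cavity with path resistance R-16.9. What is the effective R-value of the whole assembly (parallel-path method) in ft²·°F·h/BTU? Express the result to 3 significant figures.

U_eff = 0.734/16.9 + 0.266/10 = 0.04343 + 0.0266 = 0.07003
R_eff = 1/U_eff = 14.28 ft²·°F·h/BTU

14.3 ft²·°F·h/BTU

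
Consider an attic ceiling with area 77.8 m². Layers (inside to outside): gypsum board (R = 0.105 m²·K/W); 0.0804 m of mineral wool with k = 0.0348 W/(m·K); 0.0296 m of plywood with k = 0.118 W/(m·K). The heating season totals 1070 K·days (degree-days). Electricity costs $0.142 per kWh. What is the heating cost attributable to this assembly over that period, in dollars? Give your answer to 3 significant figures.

106 dollars

0.0804/0.0348 = 2.31
0.0296/0.118 = 0.2508
R_total = 0.105 + 2.31 + 0.2508 = 2.666 m²·K/W
E = A × HDD × 24 / R / 1000 = 77.8 × 1070 × 24 / 2.666 / 1000 = 749.3 kWh
Cost = 749.3 × 0.142 = $106.4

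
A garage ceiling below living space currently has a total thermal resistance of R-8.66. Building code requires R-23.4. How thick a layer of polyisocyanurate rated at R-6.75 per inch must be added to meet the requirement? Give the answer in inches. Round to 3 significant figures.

2.18 in

ΔR = 23.4 − 8.66 = 14.74 ft²·°F·h/BTU
L = ΔR / (R/in) = 14.74/6.75 = 2.184 in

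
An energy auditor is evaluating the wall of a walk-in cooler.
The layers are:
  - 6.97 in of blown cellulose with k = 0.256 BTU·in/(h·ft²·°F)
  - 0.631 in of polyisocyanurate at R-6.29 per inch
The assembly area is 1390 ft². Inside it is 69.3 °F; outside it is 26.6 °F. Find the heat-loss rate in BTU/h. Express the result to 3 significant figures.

1900 BTU/h

6.97/0.256 = 27.23
0.631 × 6.29 = 3.969
R_total = 27.23 + 3.969 = 31.2 ft²·°F·h/BTU
Q = A·ΔT/R = 1390 × (69.3 − 26.6) / 31.2 = 1903 BTU/h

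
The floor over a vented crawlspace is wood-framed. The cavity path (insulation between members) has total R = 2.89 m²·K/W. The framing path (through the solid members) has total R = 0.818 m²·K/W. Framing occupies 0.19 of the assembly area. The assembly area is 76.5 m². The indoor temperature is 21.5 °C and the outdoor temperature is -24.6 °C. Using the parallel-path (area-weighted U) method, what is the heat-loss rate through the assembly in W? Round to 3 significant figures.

U_eff = 0.81/2.89 + 0.19/0.818 = 0.2803 + 0.2323 = 0.5126
R_eff = 1/U_eff = 1.951 m²·K/W
Q = 76.5 × (21.5 − (-24.6)) / 1.951 = 1808 W

1810 W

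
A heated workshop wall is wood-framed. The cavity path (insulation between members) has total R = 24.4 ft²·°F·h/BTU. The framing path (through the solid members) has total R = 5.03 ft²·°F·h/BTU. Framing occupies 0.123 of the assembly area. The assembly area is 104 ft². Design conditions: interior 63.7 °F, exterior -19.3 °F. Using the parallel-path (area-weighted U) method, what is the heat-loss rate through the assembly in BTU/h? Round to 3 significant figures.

521 BTU/h

U_eff = 0.877/24.4 + 0.123/5.03 = 0.03594 + 0.02445 = 0.0604
R_eff = 1/U_eff = 16.56 ft²·°F·h/BTU
Q = 104 × (63.7 − (-19.3)) / 16.56 = 521.3 BTU/h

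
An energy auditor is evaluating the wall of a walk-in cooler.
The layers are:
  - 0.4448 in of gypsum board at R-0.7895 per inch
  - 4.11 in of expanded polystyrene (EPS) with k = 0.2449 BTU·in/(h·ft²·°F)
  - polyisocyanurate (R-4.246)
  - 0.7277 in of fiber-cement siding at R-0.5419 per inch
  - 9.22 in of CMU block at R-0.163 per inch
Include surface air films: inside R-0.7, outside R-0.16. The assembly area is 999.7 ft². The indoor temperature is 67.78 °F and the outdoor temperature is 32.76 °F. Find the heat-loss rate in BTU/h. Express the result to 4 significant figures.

1450 BTU/h

0.4448 × 0.7895 = 0.35117
4.11/0.2449 = 16.782
0.7277 × 0.5419 = 0.39434
9.22 × 0.163 = 1.5029
R_total = 0.7 + 0.35117 + 16.782 + 4.246 + 0.39434 + 1.5029 + 0.16 = 24.137 ft²·°F·h/BTU
Q = A·ΔT/R = 999.7 × (67.78 − 32.76) / 24.137 = 1450.5 BTU/h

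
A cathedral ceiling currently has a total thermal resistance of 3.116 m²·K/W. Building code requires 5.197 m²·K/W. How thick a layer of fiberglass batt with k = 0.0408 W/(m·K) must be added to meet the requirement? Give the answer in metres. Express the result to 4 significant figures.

0.08490 m

ΔR = 5.197 − 3.116 = 2.081 m²·K/W
L = ΔR × k = 2.081 × 0.0408 = 0.084905 m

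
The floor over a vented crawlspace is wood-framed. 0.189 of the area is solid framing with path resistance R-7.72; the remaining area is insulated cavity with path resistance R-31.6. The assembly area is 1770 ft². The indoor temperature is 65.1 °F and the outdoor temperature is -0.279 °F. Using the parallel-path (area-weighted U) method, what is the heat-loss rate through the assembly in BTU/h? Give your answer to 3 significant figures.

5800 BTU/h

U_eff = 0.811/31.6 + 0.189/7.72 = 0.02566 + 0.02448 = 0.05015
R_eff = 1/U_eff = 19.94 ft²·°F·h/BTU
Q = 1770 × (65.1 − (-0.279)) / 19.94 = 5803 BTU/h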